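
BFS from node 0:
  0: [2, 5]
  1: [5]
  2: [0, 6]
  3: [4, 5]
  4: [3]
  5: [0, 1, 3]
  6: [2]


Visit 0, enqueue [2, 5]
Visit 2, enqueue [6]
Visit 5, enqueue [1, 3]
Visit 6, enqueue []
Visit 1, enqueue []
Visit 3, enqueue [4]
Visit 4, enqueue []

BFS order: [0, 2, 5, 6, 1, 3, 4]


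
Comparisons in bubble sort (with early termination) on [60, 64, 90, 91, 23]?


Algorithm: bubble sort (with early termination)
Input: [60, 64, 90, 91, 23]
Sorted: [23, 60, 64, 90, 91]

10


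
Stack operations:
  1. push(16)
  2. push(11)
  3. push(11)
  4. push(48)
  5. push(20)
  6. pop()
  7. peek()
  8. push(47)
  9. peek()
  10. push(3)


push(16) -> [16]
push(11) -> [16, 11]
push(11) -> [16, 11, 11]
push(48) -> [16, 11, 11, 48]
push(20) -> [16, 11, 11, 48, 20]
pop()->20, [16, 11, 11, 48]
peek()->48
push(47) -> [16, 11, 11, 48, 47]
peek()->47
push(3) -> [16, 11, 11, 48, 47, 3]

Final stack: [16, 11, 11, 48, 47, 3]


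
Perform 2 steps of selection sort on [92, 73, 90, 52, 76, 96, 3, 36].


Initial: [92, 73, 90, 52, 76, 96, 3, 36]
Step 1: min=3 at 6
  Swap: [3, 73, 90, 52, 76, 96, 92, 36]
Step 2: min=36 at 7
  Swap: [3, 36, 90, 52, 76, 96, 92, 73]

After 2 steps: [3, 36, 90, 52, 76, 96, 92, 73]


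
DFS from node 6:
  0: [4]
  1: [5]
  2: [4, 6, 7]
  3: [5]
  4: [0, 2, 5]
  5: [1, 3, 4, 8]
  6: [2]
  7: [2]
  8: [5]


Visit 6, push [2]
Visit 2, push [7, 4]
Visit 4, push [5, 0]
Visit 0, push []
Visit 5, push [8, 3, 1]
Visit 1, push []
Visit 3, push []
Visit 8, push []
Visit 7, push []

DFS order: [6, 2, 4, 0, 5, 1, 3, 8, 7]


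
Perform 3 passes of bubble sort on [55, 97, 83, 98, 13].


Initial: [55, 97, 83, 98, 13]
Pass 1: [55, 83, 97, 13, 98] (2 swaps)
Pass 2: [55, 83, 13, 97, 98] (1 swaps)
Pass 3: [55, 13, 83, 97, 98] (1 swaps)

After 3 passes: [55, 13, 83, 97, 98]


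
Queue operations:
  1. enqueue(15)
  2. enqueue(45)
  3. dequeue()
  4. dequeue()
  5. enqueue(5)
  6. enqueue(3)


enqueue(15) -> [15]
enqueue(45) -> [15, 45]
dequeue()->15, [45]
dequeue()->45, []
enqueue(5) -> [5]
enqueue(3) -> [5, 3]

Final queue: [5, 3]


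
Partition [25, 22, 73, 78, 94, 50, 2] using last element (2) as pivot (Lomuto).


Pivot: 2
Place pivot at 0: [2, 22, 73, 78, 94, 50, 25]

Partitioned: [2, 22, 73, 78, 94, 50, 25]


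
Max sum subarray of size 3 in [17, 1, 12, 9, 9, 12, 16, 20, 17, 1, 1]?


[0:3]: 30
[1:4]: 22
[2:5]: 30
[3:6]: 30
[4:7]: 37
[5:8]: 48
[6:9]: 53
[7:10]: 38
[8:11]: 19

Max: 53 at [6:9]


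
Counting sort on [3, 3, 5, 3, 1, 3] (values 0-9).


Input: [3, 3, 5, 3, 1, 3]
Counts: [0, 1, 0, 4, 0, 1, 0, 0, 0, 0]

Sorted: [1, 3, 3, 3, 3, 5]


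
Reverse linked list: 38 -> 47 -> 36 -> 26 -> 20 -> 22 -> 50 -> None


Step 1: curr=38, set curr.next=prev(None) | reversed so far: 38
Step 2: curr=47, set curr.next=prev(38) | reversed so far: 47 -> 38
Step 3: curr=36, set curr.next=prev(47) | reversed so far: 36 -> 47 -> 38
Step 4: curr=26, set curr.next=prev(36) | reversed so far: 26 -> 36 -> 47 -> 38
Step 5: curr=20, set curr.next=prev(26) | reversed so far: 20 -> 26 -> 36 -> 47 -> 38
Step 6: curr=22, set curr.next=prev(20) | reversed so far: 22 -> 20 -> 26 -> 36 -> 47 -> 38
Step 7: curr=50, set curr.next=prev(22) | reversed so far: 50 -> 22 -> 20 -> 26 -> 36 -> 47 -> 38

50 -> 22 -> 20 -> 26 -> 36 -> 47 -> 38 -> None


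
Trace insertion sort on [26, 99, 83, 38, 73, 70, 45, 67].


Initial: [26, 99, 83, 38, 73, 70, 45, 67]
Insert 99: [26, 99, 83, 38, 73, 70, 45, 67]
Insert 83: [26, 83, 99, 38, 73, 70, 45, 67]
Insert 38: [26, 38, 83, 99, 73, 70, 45, 67]
Insert 73: [26, 38, 73, 83, 99, 70, 45, 67]
Insert 70: [26, 38, 70, 73, 83, 99, 45, 67]
Insert 45: [26, 38, 45, 70, 73, 83, 99, 67]
Insert 67: [26, 38, 45, 67, 70, 73, 83, 99]

Sorted: [26, 38, 45, 67, 70, 73, 83, 99]


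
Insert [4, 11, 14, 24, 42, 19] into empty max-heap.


Insert 4: [4]
Insert 11: [11, 4]
Insert 14: [14, 4, 11]
Insert 24: [24, 14, 11, 4]
Insert 42: [42, 24, 11, 4, 14]
Insert 19: [42, 24, 19, 4, 14, 11]

Final heap: [42, 24, 19, 4, 14, 11]


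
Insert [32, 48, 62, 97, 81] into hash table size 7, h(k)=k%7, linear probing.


Insert 32: h=4 -> slot 4
Insert 48: h=6 -> slot 6
Insert 62: h=6, 1 probes -> slot 0
Insert 97: h=6, 2 probes -> slot 1
Insert 81: h=4, 1 probes -> slot 5

Table: [62, 97, None, None, 32, 81, 48]


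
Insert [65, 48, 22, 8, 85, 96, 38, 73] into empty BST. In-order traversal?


Insert 65: root
Insert 48: L from 65
Insert 22: L from 65 -> L from 48
Insert 8: L from 65 -> L from 48 -> L from 22
Insert 85: R from 65
Insert 96: R from 65 -> R from 85
Insert 38: L from 65 -> L from 48 -> R from 22
Insert 73: R from 65 -> L from 85

In-order: [8, 22, 38, 48, 65, 73, 85, 96]


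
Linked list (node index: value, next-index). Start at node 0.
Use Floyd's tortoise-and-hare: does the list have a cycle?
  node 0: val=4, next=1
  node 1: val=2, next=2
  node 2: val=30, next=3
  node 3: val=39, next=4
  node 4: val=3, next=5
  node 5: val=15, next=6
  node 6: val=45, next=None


Floyd's tortoise (slow, +1) and hare (fast, +2):
  init: slow=0, fast=0
  step 1: slow=1, fast=2
  step 2: slow=2, fast=4
  step 3: slow=3, fast=6
  step 4: fast -> None, no cycle

Cycle: no


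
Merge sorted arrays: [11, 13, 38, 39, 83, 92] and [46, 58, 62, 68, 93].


Take 11 from A
Take 13 from A
Take 38 from A
Take 39 from A
Take 46 from B
Take 58 from B
Take 62 from B
Take 68 from B
Take 83 from A
Take 92 from A

Merged: [11, 13, 38, 39, 46, 58, 62, 68, 83, 92, 93]


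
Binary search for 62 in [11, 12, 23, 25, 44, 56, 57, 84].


Step 1: lo=0, hi=7, mid=3, val=25
Step 2: lo=4, hi=7, mid=5, val=56
Step 3: lo=6, hi=7, mid=6, val=57
Step 4: lo=7, hi=7, mid=7, val=84

Not found


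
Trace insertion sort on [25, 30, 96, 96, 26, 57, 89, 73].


Initial: [25, 30, 96, 96, 26, 57, 89, 73]
Insert 30: [25, 30, 96, 96, 26, 57, 89, 73]
Insert 96: [25, 30, 96, 96, 26, 57, 89, 73]
Insert 96: [25, 30, 96, 96, 26, 57, 89, 73]
Insert 26: [25, 26, 30, 96, 96, 57, 89, 73]
Insert 57: [25, 26, 30, 57, 96, 96, 89, 73]
Insert 89: [25, 26, 30, 57, 89, 96, 96, 73]
Insert 73: [25, 26, 30, 57, 73, 89, 96, 96]

Sorted: [25, 26, 30, 57, 73, 89, 96, 96]


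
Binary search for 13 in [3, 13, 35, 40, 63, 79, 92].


Step 1: lo=0, hi=6, mid=3, val=40
Step 2: lo=0, hi=2, mid=1, val=13

Found at index 1


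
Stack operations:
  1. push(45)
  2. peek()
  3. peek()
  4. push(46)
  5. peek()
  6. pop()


push(45) -> [45]
peek()->45
peek()->45
push(46) -> [45, 46]
peek()->46
pop()->46, [45]

Final stack: [45]


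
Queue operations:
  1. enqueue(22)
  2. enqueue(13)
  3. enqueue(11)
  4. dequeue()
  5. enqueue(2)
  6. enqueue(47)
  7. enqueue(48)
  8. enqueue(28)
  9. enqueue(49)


enqueue(22) -> [22]
enqueue(13) -> [22, 13]
enqueue(11) -> [22, 13, 11]
dequeue()->22, [13, 11]
enqueue(2) -> [13, 11, 2]
enqueue(47) -> [13, 11, 2, 47]
enqueue(48) -> [13, 11, 2, 47, 48]
enqueue(28) -> [13, 11, 2, 47, 48, 28]
enqueue(49) -> [13, 11, 2, 47, 48, 28, 49]

Final queue: [13, 11, 2, 47, 48, 28, 49]


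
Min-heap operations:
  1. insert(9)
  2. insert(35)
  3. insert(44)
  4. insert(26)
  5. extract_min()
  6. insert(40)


insert(9) -> [9]
insert(35) -> [9, 35]
insert(44) -> [9, 35, 44]
insert(26) -> [9, 26, 44, 35]
extract_min()->9, [26, 35, 44]
insert(40) -> [26, 35, 44, 40]

Final heap: [26, 35, 44, 40]


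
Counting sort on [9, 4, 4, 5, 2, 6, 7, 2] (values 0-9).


Input: [9, 4, 4, 5, 2, 6, 7, 2]
Counts: [0, 0, 2, 0, 2, 1, 1, 1, 0, 1]

Sorted: [2, 2, 4, 4, 5, 6, 7, 9]


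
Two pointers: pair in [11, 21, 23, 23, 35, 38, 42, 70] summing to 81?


lo=0(11)+hi=7(70)=81

Yes: 11+70=81


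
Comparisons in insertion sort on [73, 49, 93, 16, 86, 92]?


Algorithm: insertion sort
Input: [73, 49, 93, 16, 86, 92]
Sorted: [16, 49, 73, 86, 92, 93]

9


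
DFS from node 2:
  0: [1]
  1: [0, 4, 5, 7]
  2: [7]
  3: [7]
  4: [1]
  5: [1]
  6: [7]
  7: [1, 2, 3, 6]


Visit 2, push [7]
Visit 7, push [6, 3, 1]
Visit 1, push [5, 4, 0]
Visit 0, push []
Visit 4, push []
Visit 5, push []
Visit 3, push []
Visit 6, push []

DFS order: [2, 7, 1, 0, 4, 5, 3, 6]


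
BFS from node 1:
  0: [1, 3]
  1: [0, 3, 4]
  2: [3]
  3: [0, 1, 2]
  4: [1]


Visit 1, enqueue [0, 3, 4]
Visit 0, enqueue []
Visit 3, enqueue [2]
Visit 4, enqueue []
Visit 2, enqueue []

BFS order: [1, 0, 3, 4, 2]


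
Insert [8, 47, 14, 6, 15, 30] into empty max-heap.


Insert 8: [8]
Insert 47: [47, 8]
Insert 14: [47, 8, 14]
Insert 6: [47, 8, 14, 6]
Insert 15: [47, 15, 14, 6, 8]
Insert 30: [47, 15, 30, 6, 8, 14]

Final heap: [47, 15, 30, 6, 8, 14]


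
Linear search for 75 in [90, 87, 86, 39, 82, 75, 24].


i=0: 90!=75
i=1: 87!=75
i=2: 86!=75
i=3: 39!=75
i=4: 82!=75
i=5: 75==75 found!

Found at 5, 6 comps


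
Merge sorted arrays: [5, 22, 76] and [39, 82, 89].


Take 5 from A
Take 22 from A
Take 39 from B
Take 76 from A

Merged: [5, 22, 39, 76, 82, 89]


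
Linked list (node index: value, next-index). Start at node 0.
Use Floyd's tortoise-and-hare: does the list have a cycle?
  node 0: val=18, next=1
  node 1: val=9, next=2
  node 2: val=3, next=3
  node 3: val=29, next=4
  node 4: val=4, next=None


Floyd's tortoise (slow, +1) and hare (fast, +2):
  init: slow=0, fast=0
  step 1: slow=1, fast=2
  step 2: slow=2, fast=4
  step 3: fast -> None, no cycle

Cycle: no


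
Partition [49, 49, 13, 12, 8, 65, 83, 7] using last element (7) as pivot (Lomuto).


Pivot: 7
Place pivot at 0: [7, 49, 13, 12, 8, 65, 83, 49]

Partitioned: [7, 49, 13, 12, 8, 65, 83, 49]


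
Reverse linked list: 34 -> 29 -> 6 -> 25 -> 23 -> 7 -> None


Step 1: curr=34, set curr.next=prev(None) | reversed so far: 34
Step 2: curr=29, set curr.next=prev(34) | reversed so far: 29 -> 34
Step 3: curr=6, set curr.next=prev(29) | reversed so far: 6 -> 29 -> 34
Step 4: curr=25, set curr.next=prev(6) | reversed so far: 25 -> 6 -> 29 -> 34
Step 5: curr=23, set curr.next=prev(25) | reversed so far: 23 -> 25 -> 6 -> 29 -> 34
Step 6: curr=7, set curr.next=prev(23) | reversed so far: 7 -> 23 -> 25 -> 6 -> 29 -> 34

7 -> 23 -> 25 -> 6 -> 29 -> 34 -> None


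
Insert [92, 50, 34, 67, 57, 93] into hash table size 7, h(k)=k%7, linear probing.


Insert 92: h=1 -> slot 1
Insert 50: h=1, 1 probes -> slot 2
Insert 34: h=6 -> slot 6
Insert 67: h=4 -> slot 4
Insert 57: h=1, 2 probes -> slot 3
Insert 93: h=2, 3 probes -> slot 5

Table: [None, 92, 50, 57, 67, 93, 34]


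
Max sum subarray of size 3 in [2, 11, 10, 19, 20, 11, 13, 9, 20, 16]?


[0:3]: 23
[1:4]: 40
[2:5]: 49
[3:6]: 50
[4:7]: 44
[5:8]: 33
[6:9]: 42
[7:10]: 45

Max: 50 at [3:6]


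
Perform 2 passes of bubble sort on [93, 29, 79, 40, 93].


Initial: [93, 29, 79, 40, 93]
Pass 1: [29, 79, 40, 93, 93] (3 swaps)
Pass 2: [29, 40, 79, 93, 93] (1 swaps)

After 2 passes: [29, 40, 79, 93, 93]


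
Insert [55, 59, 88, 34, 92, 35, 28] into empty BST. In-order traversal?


Insert 55: root
Insert 59: R from 55
Insert 88: R from 55 -> R from 59
Insert 34: L from 55
Insert 92: R from 55 -> R from 59 -> R from 88
Insert 35: L from 55 -> R from 34
Insert 28: L from 55 -> L from 34

In-order: [28, 34, 35, 55, 59, 88, 92]


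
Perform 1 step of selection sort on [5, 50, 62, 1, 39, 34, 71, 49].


Initial: [5, 50, 62, 1, 39, 34, 71, 49]
Step 1: min=1 at 3
  Swap: [1, 50, 62, 5, 39, 34, 71, 49]

After 1 step: [1, 50, 62, 5, 39, 34, 71, 49]


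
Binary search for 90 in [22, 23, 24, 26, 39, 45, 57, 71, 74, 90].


Step 1: lo=0, hi=9, mid=4, val=39
Step 2: lo=5, hi=9, mid=7, val=71
Step 3: lo=8, hi=9, mid=8, val=74
Step 4: lo=9, hi=9, mid=9, val=90

Found at index 9


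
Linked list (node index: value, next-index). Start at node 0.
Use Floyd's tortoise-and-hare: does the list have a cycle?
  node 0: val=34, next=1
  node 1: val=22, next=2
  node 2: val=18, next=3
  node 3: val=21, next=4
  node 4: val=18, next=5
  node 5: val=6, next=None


Floyd's tortoise (slow, +1) and hare (fast, +2):
  init: slow=0, fast=0
  step 1: slow=1, fast=2
  step 2: slow=2, fast=4
  step 3: fast 4->5->None, no cycle

Cycle: no


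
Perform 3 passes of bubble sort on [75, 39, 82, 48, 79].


Initial: [75, 39, 82, 48, 79]
Pass 1: [39, 75, 48, 79, 82] (3 swaps)
Pass 2: [39, 48, 75, 79, 82] (1 swaps)
Pass 3: [39, 48, 75, 79, 82] (0 swaps)

After 3 passes: [39, 48, 75, 79, 82]


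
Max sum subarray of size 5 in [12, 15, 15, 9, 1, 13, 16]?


[0:5]: 52
[1:6]: 53
[2:7]: 54

Max: 54 at [2:7]


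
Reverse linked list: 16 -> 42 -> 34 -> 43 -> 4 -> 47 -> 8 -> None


Step 1: curr=16, set curr.next=prev(None) | reversed so far: 16
Step 2: curr=42, set curr.next=prev(16) | reversed so far: 42 -> 16
Step 3: curr=34, set curr.next=prev(42) | reversed so far: 34 -> 42 -> 16
Step 4: curr=43, set curr.next=prev(34) | reversed so far: 43 -> 34 -> 42 -> 16
Step 5: curr=4, set curr.next=prev(43) | reversed so far: 4 -> 43 -> 34 -> 42 -> 16
Step 6: curr=47, set curr.next=prev(4) | reversed so far: 47 -> 4 -> 43 -> 34 -> 42 -> 16
Step 7: curr=8, set curr.next=prev(47) | reversed so far: 8 -> 47 -> 4 -> 43 -> 34 -> 42 -> 16

8 -> 47 -> 4 -> 43 -> 34 -> 42 -> 16 -> None


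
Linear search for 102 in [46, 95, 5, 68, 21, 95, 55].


i=0: 46!=102
i=1: 95!=102
i=2: 5!=102
i=3: 68!=102
i=4: 21!=102
i=5: 95!=102
i=6: 55!=102

Not found, 7 comps


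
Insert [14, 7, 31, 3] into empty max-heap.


Insert 14: [14]
Insert 7: [14, 7]
Insert 31: [31, 7, 14]
Insert 3: [31, 7, 14, 3]

Final heap: [31, 7, 14, 3]


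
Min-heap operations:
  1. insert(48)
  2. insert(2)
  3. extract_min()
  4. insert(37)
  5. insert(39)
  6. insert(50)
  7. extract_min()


insert(48) -> [48]
insert(2) -> [2, 48]
extract_min()->2, [48]
insert(37) -> [37, 48]
insert(39) -> [37, 48, 39]
insert(50) -> [37, 48, 39, 50]
extract_min()->37, [39, 48, 50]

Final heap: [39, 48, 50]


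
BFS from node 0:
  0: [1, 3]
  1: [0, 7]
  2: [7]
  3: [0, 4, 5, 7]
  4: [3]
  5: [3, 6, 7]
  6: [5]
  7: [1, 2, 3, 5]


Visit 0, enqueue [1, 3]
Visit 1, enqueue [7]
Visit 3, enqueue [4, 5]
Visit 7, enqueue [2]
Visit 4, enqueue []
Visit 5, enqueue [6]
Visit 2, enqueue []
Visit 6, enqueue []

BFS order: [0, 1, 3, 7, 4, 5, 2, 6]


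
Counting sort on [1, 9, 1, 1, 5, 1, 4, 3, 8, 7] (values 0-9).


Input: [1, 9, 1, 1, 5, 1, 4, 3, 8, 7]
Counts: [0, 4, 0, 1, 1, 1, 0, 1, 1, 1]

Sorted: [1, 1, 1, 1, 3, 4, 5, 7, 8, 9]


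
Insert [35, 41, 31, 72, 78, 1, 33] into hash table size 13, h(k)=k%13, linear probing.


Insert 35: h=9 -> slot 9
Insert 41: h=2 -> slot 2
Insert 31: h=5 -> slot 5
Insert 72: h=7 -> slot 7
Insert 78: h=0 -> slot 0
Insert 1: h=1 -> slot 1
Insert 33: h=7, 1 probes -> slot 8

Table: [78, 1, 41, None, None, 31, None, 72, 33, 35, None, None, None]


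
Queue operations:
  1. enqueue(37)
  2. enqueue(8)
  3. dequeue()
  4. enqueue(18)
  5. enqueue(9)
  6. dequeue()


enqueue(37) -> [37]
enqueue(8) -> [37, 8]
dequeue()->37, [8]
enqueue(18) -> [8, 18]
enqueue(9) -> [8, 18, 9]
dequeue()->8, [18, 9]

Final queue: [18, 9]


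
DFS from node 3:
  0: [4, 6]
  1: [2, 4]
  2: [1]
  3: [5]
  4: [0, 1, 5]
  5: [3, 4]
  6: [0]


Visit 3, push [5]
Visit 5, push [4]
Visit 4, push [1, 0]
Visit 0, push [6]
Visit 6, push []
Visit 1, push [2]
Visit 2, push []

DFS order: [3, 5, 4, 0, 6, 1, 2]


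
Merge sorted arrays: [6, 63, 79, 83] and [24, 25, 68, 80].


Take 6 from A
Take 24 from B
Take 25 from B
Take 63 from A
Take 68 from B
Take 79 from A
Take 80 from B

Merged: [6, 24, 25, 63, 68, 79, 80, 83]


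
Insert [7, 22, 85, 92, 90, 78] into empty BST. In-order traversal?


Insert 7: root
Insert 22: R from 7
Insert 85: R from 7 -> R from 22
Insert 92: R from 7 -> R from 22 -> R from 85
Insert 90: R from 7 -> R from 22 -> R from 85 -> L from 92
Insert 78: R from 7 -> R from 22 -> L from 85

In-order: [7, 22, 78, 85, 90, 92]


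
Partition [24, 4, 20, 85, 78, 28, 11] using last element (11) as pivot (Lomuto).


Pivot: 11
  4 <= 11: swap -> [4, 24, 20, 85, 78, 28, 11]
Place pivot at 1: [4, 11, 20, 85, 78, 28, 24]

Partitioned: [4, 11, 20, 85, 78, 28, 24]


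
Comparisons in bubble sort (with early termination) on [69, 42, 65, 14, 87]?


Algorithm: bubble sort (with early termination)
Input: [69, 42, 65, 14, 87]
Sorted: [14, 42, 65, 69, 87]

10


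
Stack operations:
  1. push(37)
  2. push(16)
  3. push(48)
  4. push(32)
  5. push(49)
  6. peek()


push(37) -> [37]
push(16) -> [37, 16]
push(48) -> [37, 16, 48]
push(32) -> [37, 16, 48, 32]
push(49) -> [37, 16, 48, 32, 49]
peek()->49

Final stack: [37, 16, 48, 32, 49]


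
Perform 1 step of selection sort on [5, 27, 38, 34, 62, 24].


Initial: [5, 27, 38, 34, 62, 24]
Step 1: min=5 at 0
  Swap: [5, 27, 38, 34, 62, 24]

After 1 step: [5, 27, 38, 34, 62, 24]


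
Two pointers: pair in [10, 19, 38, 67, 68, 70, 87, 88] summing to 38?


lo=0(10)+hi=7(88)=98
lo=0(10)+hi=6(87)=97
lo=0(10)+hi=5(70)=80
lo=0(10)+hi=4(68)=78
lo=0(10)+hi=3(67)=77
lo=0(10)+hi=2(38)=48
lo=0(10)+hi=1(19)=29

No pair found


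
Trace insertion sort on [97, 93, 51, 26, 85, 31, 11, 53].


Initial: [97, 93, 51, 26, 85, 31, 11, 53]
Insert 93: [93, 97, 51, 26, 85, 31, 11, 53]
Insert 51: [51, 93, 97, 26, 85, 31, 11, 53]
Insert 26: [26, 51, 93, 97, 85, 31, 11, 53]
Insert 85: [26, 51, 85, 93, 97, 31, 11, 53]
Insert 31: [26, 31, 51, 85, 93, 97, 11, 53]
Insert 11: [11, 26, 31, 51, 85, 93, 97, 53]
Insert 53: [11, 26, 31, 51, 53, 85, 93, 97]

Sorted: [11, 26, 31, 51, 53, 85, 93, 97]


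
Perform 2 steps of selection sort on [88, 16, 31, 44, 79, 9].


Initial: [88, 16, 31, 44, 79, 9]
Step 1: min=9 at 5
  Swap: [9, 16, 31, 44, 79, 88]
Step 2: min=16 at 1
  Swap: [9, 16, 31, 44, 79, 88]

After 2 steps: [9, 16, 31, 44, 79, 88]


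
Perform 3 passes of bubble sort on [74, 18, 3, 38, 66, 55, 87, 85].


Initial: [74, 18, 3, 38, 66, 55, 87, 85]
Pass 1: [18, 3, 38, 66, 55, 74, 85, 87] (6 swaps)
Pass 2: [3, 18, 38, 55, 66, 74, 85, 87] (2 swaps)
Pass 3: [3, 18, 38, 55, 66, 74, 85, 87] (0 swaps)

After 3 passes: [3, 18, 38, 55, 66, 74, 85, 87]


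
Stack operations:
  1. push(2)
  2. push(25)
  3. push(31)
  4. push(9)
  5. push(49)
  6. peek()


push(2) -> [2]
push(25) -> [2, 25]
push(31) -> [2, 25, 31]
push(9) -> [2, 25, 31, 9]
push(49) -> [2, 25, 31, 9, 49]
peek()->49

Final stack: [2, 25, 31, 9, 49]


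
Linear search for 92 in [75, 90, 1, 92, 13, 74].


i=0: 75!=92
i=1: 90!=92
i=2: 1!=92
i=3: 92==92 found!

Found at 3, 4 comps


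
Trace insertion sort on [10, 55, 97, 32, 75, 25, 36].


Initial: [10, 55, 97, 32, 75, 25, 36]
Insert 55: [10, 55, 97, 32, 75, 25, 36]
Insert 97: [10, 55, 97, 32, 75, 25, 36]
Insert 32: [10, 32, 55, 97, 75, 25, 36]
Insert 75: [10, 32, 55, 75, 97, 25, 36]
Insert 25: [10, 25, 32, 55, 75, 97, 36]
Insert 36: [10, 25, 32, 36, 55, 75, 97]

Sorted: [10, 25, 32, 36, 55, 75, 97]


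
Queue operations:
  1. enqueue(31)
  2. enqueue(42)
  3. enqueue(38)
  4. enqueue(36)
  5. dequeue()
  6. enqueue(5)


enqueue(31) -> [31]
enqueue(42) -> [31, 42]
enqueue(38) -> [31, 42, 38]
enqueue(36) -> [31, 42, 38, 36]
dequeue()->31, [42, 38, 36]
enqueue(5) -> [42, 38, 36, 5]

Final queue: [42, 38, 36, 5]


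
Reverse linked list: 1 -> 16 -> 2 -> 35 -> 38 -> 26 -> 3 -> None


Step 1: curr=1, set curr.next=prev(None) | reversed so far: 1
Step 2: curr=16, set curr.next=prev(1) | reversed so far: 16 -> 1
Step 3: curr=2, set curr.next=prev(16) | reversed so far: 2 -> 16 -> 1
Step 4: curr=35, set curr.next=prev(2) | reversed so far: 35 -> 2 -> 16 -> 1
Step 5: curr=38, set curr.next=prev(35) | reversed so far: 38 -> 35 -> 2 -> 16 -> 1
Step 6: curr=26, set curr.next=prev(38) | reversed so far: 26 -> 38 -> 35 -> 2 -> 16 -> 1
Step 7: curr=3, set curr.next=prev(26) | reversed so far: 3 -> 26 -> 38 -> 35 -> 2 -> 16 -> 1

3 -> 26 -> 38 -> 35 -> 2 -> 16 -> 1 -> None


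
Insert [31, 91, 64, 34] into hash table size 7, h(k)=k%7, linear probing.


Insert 31: h=3 -> slot 3
Insert 91: h=0 -> slot 0
Insert 64: h=1 -> slot 1
Insert 34: h=6 -> slot 6

Table: [91, 64, None, 31, None, None, 34]


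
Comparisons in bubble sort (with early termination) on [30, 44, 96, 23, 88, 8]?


Algorithm: bubble sort (with early termination)
Input: [30, 44, 96, 23, 88, 8]
Sorted: [8, 23, 30, 44, 88, 96]

15


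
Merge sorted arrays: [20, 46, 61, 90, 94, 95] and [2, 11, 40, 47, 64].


Take 2 from B
Take 11 from B
Take 20 from A
Take 40 from B
Take 46 from A
Take 47 from B
Take 61 from A
Take 64 from B

Merged: [2, 11, 20, 40, 46, 47, 61, 64, 90, 94, 95]


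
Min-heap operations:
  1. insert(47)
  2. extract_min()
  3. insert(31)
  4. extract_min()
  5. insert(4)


insert(47) -> [47]
extract_min()->47, []
insert(31) -> [31]
extract_min()->31, []
insert(4) -> [4]

Final heap: [4]


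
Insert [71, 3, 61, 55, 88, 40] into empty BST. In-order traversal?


Insert 71: root
Insert 3: L from 71
Insert 61: L from 71 -> R from 3
Insert 55: L from 71 -> R from 3 -> L from 61
Insert 88: R from 71
Insert 40: L from 71 -> R from 3 -> L from 61 -> L from 55

In-order: [3, 40, 55, 61, 71, 88]


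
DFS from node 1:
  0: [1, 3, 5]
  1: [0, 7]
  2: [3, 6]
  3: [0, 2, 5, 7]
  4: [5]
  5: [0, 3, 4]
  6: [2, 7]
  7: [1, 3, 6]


Visit 1, push [7, 0]
Visit 0, push [5, 3]
Visit 3, push [7, 5, 2]
Visit 2, push [6]
Visit 6, push [7]
Visit 7, push []
Visit 5, push [4]
Visit 4, push []

DFS order: [1, 0, 3, 2, 6, 7, 5, 4]


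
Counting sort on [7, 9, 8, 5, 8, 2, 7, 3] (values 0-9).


Input: [7, 9, 8, 5, 8, 2, 7, 3]
Counts: [0, 0, 1, 1, 0, 1, 0, 2, 2, 1]

Sorted: [2, 3, 5, 7, 7, 8, 8, 9]


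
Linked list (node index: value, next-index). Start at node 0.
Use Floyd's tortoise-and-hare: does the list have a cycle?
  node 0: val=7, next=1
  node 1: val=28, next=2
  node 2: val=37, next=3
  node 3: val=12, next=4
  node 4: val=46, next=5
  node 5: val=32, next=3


Floyd's tortoise (slow, +1) and hare (fast, +2):
  init: slow=0, fast=0
  step 1: slow=1, fast=2
  step 2: slow=2, fast=4
  step 3: slow=3, fast=3
  slow == fast at node 3: cycle detected

Cycle: yes


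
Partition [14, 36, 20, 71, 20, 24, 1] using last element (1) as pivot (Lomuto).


Pivot: 1
Place pivot at 0: [1, 36, 20, 71, 20, 24, 14]

Partitioned: [1, 36, 20, 71, 20, 24, 14]


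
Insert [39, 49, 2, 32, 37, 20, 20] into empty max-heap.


Insert 39: [39]
Insert 49: [49, 39]
Insert 2: [49, 39, 2]
Insert 32: [49, 39, 2, 32]
Insert 37: [49, 39, 2, 32, 37]
Insert 20: [49, 39, 20, 32, 37, 2]
Insert 20: [49, 39, 20, 32, 37, 2, 20]

Final heap: [49, 39, 20, 32, 37, 2, 20]


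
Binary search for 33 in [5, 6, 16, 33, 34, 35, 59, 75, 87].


Step 1: lo=0, hi=8, mid=4, val=34
Step 2: lo=0, hi=3, mid=1, val=6
Step 3: lo=2, hi=3, mid=2, val=16
Step 4: lo=3, hi=3, mid=3, val=33

Found at index 3


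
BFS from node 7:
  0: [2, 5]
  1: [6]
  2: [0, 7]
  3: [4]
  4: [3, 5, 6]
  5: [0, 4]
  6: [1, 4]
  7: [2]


Visit 7, enqueue [2]
Visit 2, enqueue [0]
Visit 0, enqueue [5]
Visit 5, enqueue [4]
Visit 4, enqueue [3, 6]
Visit 3, enqueue []
Visit 6, enqueue [1]
Visit 1, enqueue []

BFS order: [7, 2, 0, 5, 4, 3, 6, 1]


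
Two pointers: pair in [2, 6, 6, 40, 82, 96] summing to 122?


lo=0(2)+hi=5(96)=98
lo=1(6)+hi=5(96)=102
lo=2(6)+hi=5(96)=102
lo=3(40)+hi=5(96)=136
lo=3(40)+hi=4(82)=122

Yes: 40+82=122


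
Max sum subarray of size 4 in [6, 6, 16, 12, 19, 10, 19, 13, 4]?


[0:4]: 40
[1:5]: 53
[2:6]: 57
[3:7]: 60
[4:8]: 61
[5:9]: 46

Max: 61 at [4:8]


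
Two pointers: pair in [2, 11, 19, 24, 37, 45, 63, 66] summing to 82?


lo=0(2)+hi=7(66)=68
lo=1(11)+hi=7(66)=77
lo=2(19)+hi=7(66)=85
lo=2(19)+hi=6(63)=82

Yes: 19+63=82


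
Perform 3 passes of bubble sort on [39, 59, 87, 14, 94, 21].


Initial: [39, 59, 87, 14, 94, 21]
Pass 1: [39, 59, 14, 87, 21, 94] (2 swaps)
Pass 2: [39, 14, 59, 21, 87, 94] (2 swaps)
Pass 3: [14, 39, 21, 59, 87, 94] (2 swaps)

After 3 passes: [14, 39, 21, 59, 87, 94]


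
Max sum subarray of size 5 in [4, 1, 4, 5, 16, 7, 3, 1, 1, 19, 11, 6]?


[0:5]: 30
[1:6]: 33
[2:7]: 35
[3:8]: 32
[4:9]: 28
[5:10]: 31
[6:11]: 35
[7:12]: 38

Max: 38 at [7:12]


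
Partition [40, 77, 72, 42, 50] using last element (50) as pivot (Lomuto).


Pivot: 50
  40 <= 50: advance i (no swap)
  42 <= 50: swap -> [40, 42, 72, 77, 50]
Place pivot at 2: [40, 42, 50, 77, 72]

Partitioned: [40, 42, 50, 77, 72]


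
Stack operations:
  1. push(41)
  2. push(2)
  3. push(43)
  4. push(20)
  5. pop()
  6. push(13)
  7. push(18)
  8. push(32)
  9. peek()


push(41) -> [41]
push(2) -> [41, 2]
push(43) -> [41, 2, 43]
push(20) -> [41, 2, 43, 20]
pop()->20, [41, 2, 43]
push(13) -> [41, 2, 43, 13]
push(18) -> [41, 2, 43, 13, 18]
push(32) -> [41, 2, 43, 13, 18, 32]
peek()->32

Final stack: [41, 2, 43, 13, 18, 32]


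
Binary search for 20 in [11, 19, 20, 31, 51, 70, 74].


Step 1: lo=0, hi=6, mid=3, val=31
Step 2: lo=0, hi=2, mid=1, val=19
Step 3: lo=2, hi=2, mid=2, val=20

Found at index 2


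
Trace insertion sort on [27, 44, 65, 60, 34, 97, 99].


Initial: [27, 44, 65, 60, 34, 97, 99]
Insert 44: [27, 44, 65, 60, 34, 97, 99]
Insert 65: [27, 44, 65, 60, 34, 97, 99]
Insert 60: [27, 44, 60, 65, 34, 97, 99]
Insert 34: [27, 34, 44, 60, 65, 97, 99]
Insert 97: [27, 34, 44, 60, 65, 97, 99]
Insert 99: [27, 34, 44, 60, 65, 97, 99]

Sorted: [27, 34, 44, 60, 65, 97, 99]


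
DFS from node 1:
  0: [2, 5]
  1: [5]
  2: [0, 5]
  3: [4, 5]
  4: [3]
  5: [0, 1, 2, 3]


Visit 1, push [5]
Visit 5, push [3, 2, 0]
Visit 0, push [2]
Visit 2, push []
Visit 3, push [4]
Visit 4, push []

DFS order: [1, 5, 0, 2, 3, 4]


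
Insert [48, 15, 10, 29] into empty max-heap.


Insert 48: [48]
Insert 15: [48, 15]
Insert 10: [48, 15, 10]
Insert 29: [48, 29, 10, 15]

Final heap: [48, 29, 10, 15]


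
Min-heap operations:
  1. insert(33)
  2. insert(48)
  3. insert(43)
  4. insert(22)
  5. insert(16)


insert(33) -> [33]
insert(48) -> [33, 48]
insert(43) -> [33, 48, 43]
insert(22) -> [22, 33, 43, 48]
insert(16) -> [16, 22, 43, 48, 33]

Final heap: [16, 22, 43, 48, 33]


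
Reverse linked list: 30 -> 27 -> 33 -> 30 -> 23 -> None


Step 1: curr=30, set curr.next=prev(None) | reversed so far: 30
Step 2: curr=27, set curr.next=prev(30) | reversed so far: 27 -> 30
Step 3: curr=33, set curr.next=prev(27) | reversed so far: 33 -> 27 -> 30
Step 4: curr=30, set curr.next=prev(33) | reversed so far: 30 -> 33 -> 27 -> 30
Step 5: curr=23, set curr.next=prev(30) | reversed so far: 23 -> 30 -> 33 -> 27 -> 30

23 -> 30 -> 33 -> 27 -> 30 -> None


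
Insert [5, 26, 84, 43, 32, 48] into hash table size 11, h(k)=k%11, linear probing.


Insert 5: h=5 -> slot 5
Insert 26: h=4 -> slot 4
Insert 84: h=7 -> slot 7
Insert 43: h=10 -> slot 10
Insert 32: h=10, 1 probes -> slot 0
Insert 48: h=4, 2 probes -> slot 6

Table: [32, None, None, None, 26, 5, 48, 84, None, None, 43]


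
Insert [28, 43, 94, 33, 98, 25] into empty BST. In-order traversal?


Insert 28: root
Insert 43: R from 28
Insert 94: R from 28 -> R from 43
Insert 33: R from 28 -> L from 43
Insert 98: R from 28 -> R from 43 -> R from 94
Insert 25: L from 28

In-order: [25, 28, 33, 43, 94, 98]


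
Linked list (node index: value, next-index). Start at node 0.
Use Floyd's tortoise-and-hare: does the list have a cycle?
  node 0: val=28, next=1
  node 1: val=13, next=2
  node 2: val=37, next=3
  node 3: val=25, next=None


Floyd's tortoise (slow, +1) and hare (fast, +2):
  init: slow=0, fast=0
  step 1: slow=1, fast=2
  step 2: fast 2->3->None, no cycle

Cycle: no


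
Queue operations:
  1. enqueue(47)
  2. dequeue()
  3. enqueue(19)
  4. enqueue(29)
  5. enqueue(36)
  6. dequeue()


enqueue(47) -> [47]
dequeue()->47, []
enqueue(19) -> [19]
enqueue(29) -> [19, 29]
enqueue(36) -> [19, 29, 36]
dequeue()->19, [29, 36]

Final queue: [29, 36]


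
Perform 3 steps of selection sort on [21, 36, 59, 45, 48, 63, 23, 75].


Initial: [21, 36, 59, 45, 48, 63, 23, 75]
Step 1: min=21 at 0
  Swap: [21, 36, 59, 45, 48, 63, 23, 75]
Step 2: min=23 at 6
  Swap: [21, 23, 59, 45, 48, 63, 36, 75]
Step 3: min=36 at 6
  Swap: [21, 23, 36, 45, 48, 63, 59, 75]

After 3 steps: [21, 23, 36, 45, 48, 63, 59, 75]


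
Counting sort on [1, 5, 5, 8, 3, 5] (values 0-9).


Input: [1, 5, 5, 8, 3, 5]
Counts: [0, 1, 0, 1, 0, 3, 0, 0, 1, 0]

Sorted: [1, 3, 5, 5, 5, 8]


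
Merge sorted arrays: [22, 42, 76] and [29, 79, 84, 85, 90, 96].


Take 22 from A
Take 29 from B
Take 42 from A
Take 76 from A

Merged: [22, 29, 42, 76, 79, 84, 85, 90, 96]


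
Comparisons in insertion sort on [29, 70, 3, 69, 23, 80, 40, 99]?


Algorithm: insertion sort
Input: [29, 70, 3, 69, 23, 80, 40, 99]
Sorted: [3, 23, 29, 40, 69, 70, 80, 99]

15


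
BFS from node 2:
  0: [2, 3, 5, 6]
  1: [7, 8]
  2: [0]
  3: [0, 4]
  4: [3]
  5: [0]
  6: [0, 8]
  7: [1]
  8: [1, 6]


Visit 2, enqueue [0]
Visit 0, enqueue [3, 5, 6]
Visit 3, enqueue [4]
Visit 5, enqueue []
Visit 6, enqueue [8]
Visit 4, enqueue []
Visit 8, enqueue [1]
Visit 1, enqueue [7]
Visit 7, enqueue []

BFS order: [2, 0, 3, 5, 6, 4, 8, 1, 7]


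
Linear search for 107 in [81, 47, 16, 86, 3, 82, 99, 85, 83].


i=0: 81!=107
i=1: 47!=107
i=2: 16!=107
i=3: 86!=107
i=4: 3!=107
i=5: 82!=107
i=6: 99!=107
i=7: 85!=107
i=8: 83!=107

Not found, 9 comps


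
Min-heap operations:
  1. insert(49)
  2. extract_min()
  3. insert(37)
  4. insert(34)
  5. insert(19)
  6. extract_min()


insert(49) -> [49]
extract_min()->49, []
insert(37) -> [37]
insert(34) -> [34, 37]
insert(19) -> [19, 37, 34]
extract_min()->19, [34, 37]

Final heap: [34, 37]


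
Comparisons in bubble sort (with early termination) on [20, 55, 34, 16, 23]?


Algorithm: bubble sort (with early termination)
Input: [20, 55, 34, 16, 23]
Sorted: [16, 20, 23, 34, 55]

10


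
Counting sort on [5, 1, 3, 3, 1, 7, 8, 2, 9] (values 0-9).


Input: [5, 1, 3, 3, 1, 7, 8, 2, 9]
Counts: [0, 2, 1, 2, 0, 1, 0, 1, 1, 1]

Sorted: [1, 1, 2, 3, 3, 5, 7, 8, 9]


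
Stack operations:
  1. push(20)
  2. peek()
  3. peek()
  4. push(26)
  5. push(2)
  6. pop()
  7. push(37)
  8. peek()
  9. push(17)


push(20) -> [20]
peek()->20
peek()->20
push(26) -> [20, 26]
push(2) -> [20, 26, 2]
pop()->2, [20, 26]
push(37) -> [20, 26, 37]
peek()->37
push(17) -> [20, 26, 37, 17]

Final stack: [20, 26, 37, 17]


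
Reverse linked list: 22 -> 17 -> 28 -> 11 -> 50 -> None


Step 1: curr=22, set curr.next=prev(None) | reversed so far: 22
Step 2: curr=17, set curr.next=prev(22) | reversed so far: 17 -> 22
Step 3: curr=28, set curr.next=prev(17) | reversed so far: 28 -> 17 -> 22
Step 4: curr=11, set curr.next=prev(28) | reversed so far: 11 -> 28 -> 17 -> 22
Step 5: curr=50, set curr.next=prev(11) | reversed so far: 50 -> 11 -> 28 -> 17 -> 22

50 -> 11 -> 28 -> 17 -> 22 -> None


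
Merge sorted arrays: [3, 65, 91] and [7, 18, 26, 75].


Take 3 from A
Take 7 from B
Take 18 from B
Take 26 from B
Take 65 from A
Take 75 from B

Merged: [3, 7, 18, 26, 65, 75, 91]


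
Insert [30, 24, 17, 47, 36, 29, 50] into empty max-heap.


Insert 30: [30]
Insert 24: [30, 24]
Insert 17: [30, 24, 17]
Insert 47: [47, 30, 17, 24]
Insert 36: [47, 36, 17, 24, 30]
Insert 29: [47, 36, 29, 24, 30, 17]
Insert 50: [50, 36, 47, 24, 30, 17, 29]

Final heap: [50, 36, 47, 24, 30, 17, 29]


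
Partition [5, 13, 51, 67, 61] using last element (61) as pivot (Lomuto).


Pivot: 61
  5 <= 61: advance i (no swap)
  13 <= 61: advance i (no swap)
  51 <= 61: advance i (no swap)
Place pivot at 3: [5, 13, 51, 61, 67]

Partitioned: [5, 13, 51, 61, 67]


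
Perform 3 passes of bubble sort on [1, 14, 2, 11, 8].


Initial: [1, 14, 2, 11, 8]
Pass 1: [1, 2, 11, 8, 14] (3 swaps)
Pass 2: [1, 2, 8, 11, 14] (1 swaps)
Pass 3: [1, 2, 8, 11, 14] (0 swaps)

After 3 passes: [1, 2, 8, 11, 14]


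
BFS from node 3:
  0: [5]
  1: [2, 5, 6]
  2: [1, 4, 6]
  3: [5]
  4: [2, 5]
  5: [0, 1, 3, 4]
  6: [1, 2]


Visit 3, enqueue [5]
Visit 5, enqueue [0, 1, 4]
Visit 0, enqueue []
Visit 1, enqueue [2, 6]
Visit 4, enqueue []
Visit 2, enqueue []
Visit 6, enqueue []

BFS order: [3, 5, 0, 1, 4, 2, 6]


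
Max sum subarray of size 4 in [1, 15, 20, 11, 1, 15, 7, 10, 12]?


[0:4]: 47
[1:5]: 47
[2:6]: 47
[3:7]: 34
[4:8]: 33
[5:9]: 44

Max: 47 at [0:4]


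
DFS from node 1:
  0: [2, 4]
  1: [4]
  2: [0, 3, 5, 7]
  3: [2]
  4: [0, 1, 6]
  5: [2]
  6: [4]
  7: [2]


Visit 1, push [4]
Visit 4, push [6, 0]
Visit 0, push [2]
Visit 2, push [7, 5, 3]
Visit 3, push []
Visit 5, push []
Visit 7, push []
Visit 6, push []

DFS order: [1, 4, 0, 2, 3, 5, 7, 6]


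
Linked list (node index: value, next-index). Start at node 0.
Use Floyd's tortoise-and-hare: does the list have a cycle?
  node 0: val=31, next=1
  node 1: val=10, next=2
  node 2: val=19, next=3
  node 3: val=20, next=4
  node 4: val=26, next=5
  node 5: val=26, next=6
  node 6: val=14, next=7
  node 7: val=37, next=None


Floyd's tortoise (slow, +1) and hare (fast, +2):
  init: slow=0, fast=0
  step 1: slow=1, fast=2
  step 2: slow=2, fast=4
  step 3: slow=3, fast=6
  step 4: fast 6->7->None, no cycle

Cycle: no


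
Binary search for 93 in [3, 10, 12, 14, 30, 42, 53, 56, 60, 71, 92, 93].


Step 1: lo=0, hi=11, mid=5, val=42
Step 2: lo=6, hi=11, mid=8, val=60
Step 3: lo=9, hi=11, mid=10, val=92
Step 4: lo=11, hi=11, mid=11, val=93

Found at index 11


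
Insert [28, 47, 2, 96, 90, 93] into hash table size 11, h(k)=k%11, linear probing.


Insert 28: h=6 -> slot 6
Insert 47: h=3 -> slot 3
Insert 2: h=2 -> slot 2
Insert 96: h=8 -> slot 8
Insert 90: h=2, 2 probes -> slot 4
Insert 93: h=5 -> slot 5

Table: [None, None, 2, 47, 90, 93, 28, None, 96, None, None]


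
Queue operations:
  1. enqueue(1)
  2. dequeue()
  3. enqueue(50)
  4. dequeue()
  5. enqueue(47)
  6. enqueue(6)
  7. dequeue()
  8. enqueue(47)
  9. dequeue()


enqueue(1) -> [1]
dequeue()->1, []
enqueue(50) -> [50]
dequeue()->50, []
enqueue(47) -> [47]
enqueue(6) -> [47, 6]
dequeue()->47, [6]
enqueue(47) -> [6, 47]
dequeue()->6, [47]

Final queue: [47]


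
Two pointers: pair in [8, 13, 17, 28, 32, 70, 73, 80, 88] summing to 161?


lo=0(8)+hi=8(88)=96
lo=1(13)+hi=8(88)=101
lo=2(17)+hi=8(88)=105
lo=3(28)+hi=8(88)=116
lo=4(32)+hi=8(88)=120
lo=5(70)+hi=8(88)=158
lo=6(73)+hi=8(88)=161

Yes: 73+88=161


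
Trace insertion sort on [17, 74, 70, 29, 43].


Initial: [17, 74, 70, 29, 43]
Insert 74: [17, 74, 70, 29, 43]
Insert 70: [17, 70, 74, 29, 43]
Insert 29: [17, 29, 70, 74, 43]
Insert 43: [17, 29, 43, 70, 74]

Sorted: [17, 29, 43, 70, 74]


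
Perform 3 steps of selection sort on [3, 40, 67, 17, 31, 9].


Initial: [3, 40, 67, 17, 31, 9]
Step 1: min=3 at 0
  Swap: [3, 40, 67, 17, 31, 9]
Step 2: min=9 at 5
  Swap: [3, 9, 67, 17, 31, 40]
Step 3: min=17 at 3
  Swap: [3, 9, 17, 67, 31, 40]

After 3 steps: [3, 9, 17, 67, 31, 40]


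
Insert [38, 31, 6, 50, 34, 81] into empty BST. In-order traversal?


Insert 38: root
Insert 31: L from 38
Insert 6: L from 38 -> L from 31
Insert 50: R from 38
Insert 34: L from 38 -> R from 31
Insert 81: R from 38 -> R from 50

In-order: [6, 31, 34, 38, 50, 81]


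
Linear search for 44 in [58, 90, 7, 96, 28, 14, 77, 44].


i=0: 58!=44
i=1: 90!=44
i=2: 7!=44
i=3: 96!=44
i=4: 28!=44
i=5: 14!=44
i=6: 77!=44
i=7: 44==44 found!

Found at 7, 8 comps


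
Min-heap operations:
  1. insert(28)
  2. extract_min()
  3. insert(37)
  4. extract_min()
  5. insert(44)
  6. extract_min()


insert(28) -> [28]
extract_min()->28, []
insert(37) -> [37]
extract_min()->37, []
insert(44) -> [44]
extract_min()->44, []

Final heap: []


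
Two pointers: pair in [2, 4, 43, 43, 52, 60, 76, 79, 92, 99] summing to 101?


lo=0(2)+hi=9(99)=101

Yes: 2+99=101


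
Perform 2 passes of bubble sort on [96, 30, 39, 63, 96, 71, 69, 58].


Initial: [96, 30, 39, 63, 96, 71, 69, 58]
Pass 1: [30, 39, 63, 96, 71, 69, 58, 96] (6 swaps)
Pass 2: [30, 39, 63, 71, 69, 58, 96, 96] (3 swaps)

After 2 passes: [30, 39, 63, 71, 69, 58, 96, 96]


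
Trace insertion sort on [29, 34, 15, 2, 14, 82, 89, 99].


Initial: [29, 34, 15, 2, 14, 82, 89, 99]
Insert 34: [29, 34, 15, 2, 14, 82, 89, 99]
Insert 15: [15, 29, 34, 2, 14, 82, 89, 99]
Insert 2: [2, 15, 29, 34, 14, 82, 89, 99]
Insert 14: [2, 14, 15, 29, 34, 82, 89, 99]
Insert 82: [2, 14, 15, 29, 34, 82, 89, 99]
Insert 89: [2, 14, 15, 29, 34, 82, 89, 99]
Insert 99: [2, 14, 15, 29, 34, 82, 89, 99]

Sorted: [2, 14, 15, 29, 34, 82, 89, 99]


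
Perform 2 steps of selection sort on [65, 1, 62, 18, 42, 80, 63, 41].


Initial: [65, 1, 62, 18, 42, 80, 63, 41]
Step 1: min=1 at 1
  Swap: [1, 65, 62, 18, 42, 80, 63, 41]
Step 2: min=18 at 3
  Swap: [1, 18, 62, 65, 42, 80, 63, 41]

After 2 steps: [1, 18, 62, 65, 42, 80, 63, 41]


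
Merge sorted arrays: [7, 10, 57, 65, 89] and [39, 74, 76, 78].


Take 7 from A
Take 10 from A
Take 39 from B
Take 57 from A
Take 65 from A
Take 74 from B
Take 76 from B
Take 78 from B

Merged: [7, 10, 39, 57, 65, 74, 76, 78, 89]


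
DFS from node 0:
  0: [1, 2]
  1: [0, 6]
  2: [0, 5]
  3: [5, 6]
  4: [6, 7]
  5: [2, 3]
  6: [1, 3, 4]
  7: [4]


Visit 0, push [2, 1]
Visit 1, push [6]
Visit 6, push [4, 3]
Visit 3, push [5]
Visit 5, push [2]
Visit 2, push []
Visit 4, push [7]
Visit 7, push []

DFS order: [0, 1, 6, 3, 5, 2, 4, 7]


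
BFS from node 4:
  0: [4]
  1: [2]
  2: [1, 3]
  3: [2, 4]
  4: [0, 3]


Visit 4, enqueue [0, 3]
Visit 0, enqueue []
Visit 3, enqueue [2]
Visit 2, enqueue [1]
Visit 1, enqueue []

BFS order: [4, 0, 3, 2, 1]


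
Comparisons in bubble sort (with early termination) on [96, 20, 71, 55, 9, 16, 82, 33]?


Algorithm: bubble sort (with early termination)
Input: [96, 20, 71, 55, 9, 16, 82, 33]
Sorted: [9, 16, 20, 33, 55, 71, 82, 96]

25


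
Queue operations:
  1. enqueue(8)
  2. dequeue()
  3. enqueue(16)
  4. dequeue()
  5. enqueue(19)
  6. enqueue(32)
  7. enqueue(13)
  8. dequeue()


enqueue(8) -> [8]
dequeue()->8, []
enqueue(16) -> [16]
dequeue()->16, []
enqueue(19) -> [19]
enqueue(32) -> [19, 32]
enqueue(13) -> [19, 32, 13]
dequeue()->19, [32, 13]

Final queue: [32, 13]


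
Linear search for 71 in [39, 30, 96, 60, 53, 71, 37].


i=0: 39!=71
i=1: 30!=71
i=2: 96!=71
i=3: 60!=71
i=4: 53!=71
i=5: 71==71 found!

Found at 5, 6 comps


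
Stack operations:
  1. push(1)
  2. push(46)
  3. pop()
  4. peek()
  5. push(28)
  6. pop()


push(1) -> [1]
push(46) -> [1, 46]
pop()->46, [1]
peek()->1
push(28) -> [1, 28]
pop()->28, [1]

Final stack: [1]


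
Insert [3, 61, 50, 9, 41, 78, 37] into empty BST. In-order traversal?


Insert 3: root
Insert 61: R from 3
Insert 50: R from 3 -> L from 61
Insert 9: R from 3 -> L from 61 -> L from 50
Insert 41: R from 3 -> L from 61 -> L from 50 -> R from 9
Insert 78: R from 3 -> R from 61
Insert 37: R from 3 -> L from 61 -> L from 50 -> R from 9 -> L from 41

In-order: [3, 9, 37, 41, 50, 61, 78]


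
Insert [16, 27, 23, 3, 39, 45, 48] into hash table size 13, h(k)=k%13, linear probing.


Insert 16: h=3 -> slot 3
Insert 27: h=1 -> slot 1
Insert 23: h=10 -> slot 10
Insert 3: h=3, 1 probes -> slot 4
Insert 39: h=0 -> slot 0
Insert 45: h=6 -> slot 6
Insert 48: h=9 -> slot 9

Table: [39, 27, None, 16, 3, None, 45, None, None, 48, 23, None, None]


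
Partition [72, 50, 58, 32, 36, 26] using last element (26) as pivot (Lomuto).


Pivot: 26
Place pivot at 0: [26, 50, 58, 32, 36, 72]

Partitioned: [26, 50, 58, 32, 36, 72]


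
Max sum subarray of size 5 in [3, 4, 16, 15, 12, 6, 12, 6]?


[0:5]: 50
[1:6]: 53
[2:7]: 61
[3:8]: 51

Max: 61 at [2:7]


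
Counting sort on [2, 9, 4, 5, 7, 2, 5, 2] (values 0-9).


Input: [2, 9, 4, 5, 7, 2, 5, 2]
Counts: [0, 0, 3, 0, 1, 2, 0, 1, 0, 1]

Sorted: [2, 2, 2, 4, 5, 5, 7, 9]


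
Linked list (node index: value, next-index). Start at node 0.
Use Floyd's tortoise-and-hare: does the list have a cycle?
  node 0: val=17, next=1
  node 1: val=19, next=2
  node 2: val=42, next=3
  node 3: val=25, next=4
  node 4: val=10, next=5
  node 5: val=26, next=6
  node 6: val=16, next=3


Floyd's tortoise (slow, +1) and hare (fast, +2):
  init: slow=0, fast=0
  step 1: slow=1, fast=2
  step 2: slow=2, fast=4
  step 3: slow=3, fast=6
  step 4: slow=4, fast=4
  slow == fast at node 4: cycle detected

Cycle: yes
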